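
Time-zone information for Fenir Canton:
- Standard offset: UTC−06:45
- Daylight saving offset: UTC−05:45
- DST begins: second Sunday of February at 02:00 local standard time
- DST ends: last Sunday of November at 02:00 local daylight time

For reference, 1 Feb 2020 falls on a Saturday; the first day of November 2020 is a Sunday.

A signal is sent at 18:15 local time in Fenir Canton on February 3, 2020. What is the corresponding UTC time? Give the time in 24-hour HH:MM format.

1 February 2020 is a Saturday, so the first Sunday is February 2 and the second is February 9.
1 November 2020 is a Sunday, so Sundays fall on 1, 8, 15, 22, 29; the last is November 29.
February 3, 2020 does not fall between 9 February and 29 November, so daylight saving is not in effect and Fenir Canton is at UTC−06:45.
18:15 local + 6h45m = 01:00 UTC (rolling into the next day, 4 February 2020).

01:00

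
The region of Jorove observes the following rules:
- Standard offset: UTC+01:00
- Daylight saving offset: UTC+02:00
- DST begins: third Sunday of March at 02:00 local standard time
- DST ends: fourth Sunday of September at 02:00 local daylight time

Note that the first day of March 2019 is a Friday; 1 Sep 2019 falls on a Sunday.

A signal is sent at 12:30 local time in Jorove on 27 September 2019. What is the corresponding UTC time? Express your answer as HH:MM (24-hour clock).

1 March 2019 is a Friday, so the first Sunday is March 3 and the third is March 17.
1 September 2019 is a Sunday, so the first Sunday is September 1 and the fourth is September 22.
Daylight saving runs 17 March – 22 September; 27 September 2019 is outside that window, so Jorove is on standard time at UTC+01:00.
12:30 local − 1h = 11:30 UTC.

11:30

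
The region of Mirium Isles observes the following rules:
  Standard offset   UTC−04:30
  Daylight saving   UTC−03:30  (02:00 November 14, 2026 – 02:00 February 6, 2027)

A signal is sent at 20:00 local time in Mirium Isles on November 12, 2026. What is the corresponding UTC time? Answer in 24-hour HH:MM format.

00:30

November 12, 2026 does not fall between 14 November 2026 and 6 February 2027, so daylight saving is not in effect and Mirium Isles is at UTC−04:30.
20:00 local + 4h30m = 00:30 UTC (rolling into the next day, 13 November 2026).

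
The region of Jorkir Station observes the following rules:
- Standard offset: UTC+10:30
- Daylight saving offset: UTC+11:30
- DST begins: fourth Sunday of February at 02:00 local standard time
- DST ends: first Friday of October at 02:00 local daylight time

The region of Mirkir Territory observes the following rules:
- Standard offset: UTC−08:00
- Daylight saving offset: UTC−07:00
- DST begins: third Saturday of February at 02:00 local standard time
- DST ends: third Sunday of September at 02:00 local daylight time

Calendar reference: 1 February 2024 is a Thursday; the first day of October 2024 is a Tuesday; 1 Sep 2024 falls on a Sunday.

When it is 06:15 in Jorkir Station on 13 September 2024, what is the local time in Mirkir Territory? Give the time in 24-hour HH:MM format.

11:45

1 February 2024 is a Thursday, so the first Sunday is February 4 and the fourth is February 25.
1 October 2024 is a Tuesday, so the first Friday is October 4.
13 September 2024 lies within the daylight-saving period (25 February – 4 October), so Jorkir Station is on daylight time, UTC+11:30.
06:15 Jorkir Station − 11h30m = 18:45 UTC (rolling into the previous day, 12 September 2024).
1 February 2024 is a Thursday, so the first Saturday is February 3 and the third is February 17.
1 September 2024 is a Sunday, so the first Sunday is September 1 and the third is September 15.
At the standard offset (UTC−08:00), 18:45 UTC − 8h = 10:45 Mirkir Territory standard time.
The standard-time date in Mirkir Territory, 12 September 2024, lies within the daylight-saving period (17 February – 15 September), so Mirkir Territory is on daylight time, UTC−07:00.
18:45 UTC − 7h = 11:45 Mirkir Territory.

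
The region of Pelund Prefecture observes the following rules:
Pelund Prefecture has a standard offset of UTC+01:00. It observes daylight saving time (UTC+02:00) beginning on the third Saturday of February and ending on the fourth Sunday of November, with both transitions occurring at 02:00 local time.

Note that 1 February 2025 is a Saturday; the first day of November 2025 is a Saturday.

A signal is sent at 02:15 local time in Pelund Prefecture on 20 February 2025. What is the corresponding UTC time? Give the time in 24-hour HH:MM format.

00:15

1 February 2025 is a Saturday, so the first Saturday is February 1 and the third is February 15.
1 November 2025 is a Saturday, so the first Sunday is November 2 and the fourth is November 23.
20 February 2025 falls between 15 February and 23 November, so daylight saving is in effect and Pelund Prefecture is at UTC+02:00.
02:15 local − 2h = 00:15 UTC.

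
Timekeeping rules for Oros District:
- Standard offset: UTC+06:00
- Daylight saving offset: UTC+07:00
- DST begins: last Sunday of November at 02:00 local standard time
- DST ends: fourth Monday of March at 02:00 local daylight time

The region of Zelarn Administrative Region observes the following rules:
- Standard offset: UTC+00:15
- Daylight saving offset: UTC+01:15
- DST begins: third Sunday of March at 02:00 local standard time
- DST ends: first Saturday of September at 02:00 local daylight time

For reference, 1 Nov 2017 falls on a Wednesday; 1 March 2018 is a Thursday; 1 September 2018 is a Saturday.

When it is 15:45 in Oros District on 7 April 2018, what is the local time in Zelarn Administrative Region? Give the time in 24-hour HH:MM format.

1 November 2017 is a Wednesday, so Sundays fall on 5, 12, 19, 26; the last is November 26.
1 March 2018 is a Thursday, so the first Monday is March 5 and the fourth is March 26.
7 April 2018 is outside the daylight-saving period (26 November 2017 – 26 March 2018), so Oros District is on standard time, UTC+06:00.
15:45 Oros District − 6h = 09:45 UTC.
1 March 2018 is a Thursday, so the first Sunday is March 4 and the third is March 18.
1 September 2018 is a Saturday, so the first Saturday is September 1.
At the standard offset (UTC+00:15), 09:45 UTC + 0h15m = 10:00 Zelarn Administrative Region standard time.
Daylight saving runs 18 March – 1 September; the standard-time date in Zelarn Administrative Region, 7 April 2018, is inside that window, so Zelarn Administrative Region is at UTC+01:15.
09:45 UTC + 1h15m = 11:00 Zelarn Administrative Region.

11:00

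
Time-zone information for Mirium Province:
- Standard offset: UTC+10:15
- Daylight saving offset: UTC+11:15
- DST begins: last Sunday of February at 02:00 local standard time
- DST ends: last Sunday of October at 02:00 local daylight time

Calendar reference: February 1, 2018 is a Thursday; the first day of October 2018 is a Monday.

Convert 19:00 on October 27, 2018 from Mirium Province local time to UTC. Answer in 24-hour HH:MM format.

07:45

1 February 2018 is a Thursday, so Sundays fall on 4, 11, 18, 25; the last is February 25.
1 October 2018 is a Monday, so Sundays fall on 7, 14, 21, 28; the last is October 28.
October 27, 2018 falls between 25 February and 28 October, so daylight saving is in effect and Mirium Province is at UTC+11:15.
19:00 local − 11h15m = 07:45 UTC.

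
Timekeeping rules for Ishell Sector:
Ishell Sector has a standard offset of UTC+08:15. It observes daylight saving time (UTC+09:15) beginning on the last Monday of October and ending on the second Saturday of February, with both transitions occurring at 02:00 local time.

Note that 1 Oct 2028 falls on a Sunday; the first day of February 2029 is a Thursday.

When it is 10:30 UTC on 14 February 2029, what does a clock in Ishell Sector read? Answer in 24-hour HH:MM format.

1 October 2028 is a Sunday, so Mondays fall on 2, 9, 16, 23, 30; the last is October 30.
1 February 2029 is a Thursday, so the first Saturday is February 3 and the second is February 10.
At the standard offset (UTC+08:15), 10:30 UTC + 8h15m = 18:45 Ishell Sector standard time.
The standard-time date in Ishell Sector, 14 February 2029, does not fall between 30 October 2028 and 10 February 2029, so daylight saving is not in effect and Ishell Sector is at UTC+08:15.
10:30 UTC + 8h15m = 18:45 local.

18:45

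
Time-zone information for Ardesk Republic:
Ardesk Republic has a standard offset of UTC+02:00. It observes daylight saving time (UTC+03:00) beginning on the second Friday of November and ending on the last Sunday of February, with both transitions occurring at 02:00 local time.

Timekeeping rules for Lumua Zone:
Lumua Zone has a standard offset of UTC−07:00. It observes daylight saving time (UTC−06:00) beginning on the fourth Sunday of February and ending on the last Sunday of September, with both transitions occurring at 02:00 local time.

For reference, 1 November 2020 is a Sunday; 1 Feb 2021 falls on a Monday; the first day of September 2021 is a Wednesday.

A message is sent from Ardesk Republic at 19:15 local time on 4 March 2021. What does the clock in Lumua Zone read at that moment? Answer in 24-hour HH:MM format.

1 November 2020 is a Sunday, so the first Friday is November 6 and the second is November 13.
1 February 2021 is a Monday, so Sundays fall on 7, 14, 21, 28; the last is February 28.
4 March 2021 is outside the daylight-saving period (13 November 2020 – 28 February 2021), so Ardesk Republic is on standard time, UTC+02:00.
19:15 Ardesk Republic − 2h = 17:15 UTC.
1 February 2021 is a Monday, so the first Sunday is February 7 and the fourth is February 28.
1 September 2021 is a Wednesday, so Sundays fall on 5, 12, 19, 26; the last is September 26.
At the standard offset (UTC−07:00), 17:15 UTC − 7h = 10:15 Lumua Zone standard time.
The standard-time date in Lumua Zone, 4 March 2021, falls between 28 February and 26 September, so daylight saving is in effect and Lumua Zone is at UTC−06:00.
17:15 UTC − 6h = 11:15 Lumua Zone.

11:15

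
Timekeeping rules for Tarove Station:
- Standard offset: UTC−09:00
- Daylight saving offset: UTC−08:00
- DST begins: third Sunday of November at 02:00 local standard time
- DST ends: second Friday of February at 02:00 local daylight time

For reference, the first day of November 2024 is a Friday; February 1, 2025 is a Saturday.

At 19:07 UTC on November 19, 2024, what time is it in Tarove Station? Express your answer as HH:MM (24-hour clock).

1 November 2024 is a Friday, so the first Sunday is November 3 and the third is November 17.
1 February 2025 is a Saturday, so the first Friday is February 7 and the second is February 14.
At the standard offset (UTC−09:00), 19:07 UTC − 9h = 10:07 Tarove Station standard time.
Daylight saving runs 17 November 2024 – 14 February 2025; the standard-time date in Tarove Station, November 19, 2024, is inside that window, so Tarove Station is at UTC−08:00.
19:07 UTC − 8h = 11:07 local.

11:07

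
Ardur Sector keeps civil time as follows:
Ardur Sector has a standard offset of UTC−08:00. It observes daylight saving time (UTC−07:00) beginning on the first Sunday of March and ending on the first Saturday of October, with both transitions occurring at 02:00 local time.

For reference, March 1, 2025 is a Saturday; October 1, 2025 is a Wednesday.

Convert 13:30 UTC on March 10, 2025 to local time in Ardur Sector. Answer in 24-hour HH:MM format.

1 March 2025 is a Saturday, so the first Sunday is March 2.
1 October 2025 is a Wednesday, so the first Saturday is October 4.
At the standard offset (UTC−08:00), 13:30 UTC − 8h = 05:30 Ardur Sector standard time.
The standard-time date in Ardur Sector, March 10, 2025, falls between 2 March and 4 October, so daylight saving is in effect and Ardur Sector is at UTC−07:00.
13:30 UTC − 7h = 06:30 local.

06:30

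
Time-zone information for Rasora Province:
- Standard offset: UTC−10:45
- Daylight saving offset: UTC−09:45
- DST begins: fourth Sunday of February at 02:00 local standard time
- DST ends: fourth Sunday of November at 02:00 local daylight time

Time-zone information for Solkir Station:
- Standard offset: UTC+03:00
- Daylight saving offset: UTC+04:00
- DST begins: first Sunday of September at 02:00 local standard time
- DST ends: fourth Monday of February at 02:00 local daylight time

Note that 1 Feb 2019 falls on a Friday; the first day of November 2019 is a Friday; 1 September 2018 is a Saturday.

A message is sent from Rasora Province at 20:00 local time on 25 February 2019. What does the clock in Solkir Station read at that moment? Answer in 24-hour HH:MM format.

1 February 2019 is a Friday, so the first Sunday is February 3 and the fourth is February 24.
1 November 2019 is a Friday, so the first Sunday is November 3 and the fourth is November 24.
25 February 2019 falls between 24 February and 24 November, so daylight saving is in effect and Rasora Province is at UTC−09:45.
20:00 Rasora Province + 9h45m = 05:45 UTC (rolling into the next day, 26 February 2019).
1 September 2018 is a Saturday, so the first Sunday is September 2.
1 February 2019 is a Friday, so the first Monday is February 4 and the fourth is February 25.
At the standard offset (UTC+03:00), 05:45 UTC + 3h = 08:45 Solkir Station standard time.
The standard-time date in Solkir Station, 26 February 2019, is outside the daylight-saving period (2 September 2018 – 25 February 2019), so Solkir Station is on standard time, UTC+03:00.
05:45 UTC + 3h = 08:45 Solkir Station.

08:45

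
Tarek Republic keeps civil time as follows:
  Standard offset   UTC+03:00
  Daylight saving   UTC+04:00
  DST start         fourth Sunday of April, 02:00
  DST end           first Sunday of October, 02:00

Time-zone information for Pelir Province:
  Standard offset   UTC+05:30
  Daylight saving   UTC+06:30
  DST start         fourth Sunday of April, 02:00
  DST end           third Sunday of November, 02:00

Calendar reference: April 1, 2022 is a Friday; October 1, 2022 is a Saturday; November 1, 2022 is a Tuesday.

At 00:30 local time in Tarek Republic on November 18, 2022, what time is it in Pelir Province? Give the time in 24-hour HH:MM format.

1 April 2022 is a Friday, so the first Sunday is April 3 and the fourth is April 24.
1 October 2022 is a Saturday, so the first Sunday is October 2.
November 18, 2022 is outside the daylight-saving period (24 April – 2 October), so Tarek Republic is on standard time, UTC+03:00.
00:30 Tarek Republic − 3h = 21:30 UTC (rolling into the previous day, 17 November 2022).
1 April 2022 is a Friday, so the first Sunday is April 3 and the fourth is April 24.
1 November 2022 is a Tuesday, so the first Sunday is November 6 and the third is November 20.
At the standard offset (UTC+05:30), 21:30 UTC + 5h30m = 03:00 Pelir Province standard time (rolling into the next day, 18 November 2022).
The standard-time date in Pelir Province, November 18, 2022, falls between 24 April and 20 November, so daylight saving is in effect and Pelir Province is at UTC+06:30.
21:30 UTC + 6h30m = 04:00 Pelir Province (rolling into the next day, 18 November 2022).

04:00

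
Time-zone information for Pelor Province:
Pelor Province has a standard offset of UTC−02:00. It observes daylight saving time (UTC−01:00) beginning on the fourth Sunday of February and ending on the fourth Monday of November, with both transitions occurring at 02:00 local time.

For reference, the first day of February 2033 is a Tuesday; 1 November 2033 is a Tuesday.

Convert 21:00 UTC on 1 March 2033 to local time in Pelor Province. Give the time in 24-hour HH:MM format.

1 February 2033 is a Tuesday, so the first Sunday is February 6 and the fourth is February 27.
1 November 2033 is a Tuesday, so the first Monday is November 7 and the fourth is November 28.
At the standard offset (UTC−02:00), 21:00 UTC − 2h = 19:00 Pelor Province standard time.
The standard-time date in Pelor Province, 1 March 2033, lies within the daylight-saving period (27 February – 28 November), so Pelor Province is on daylight time, UTC−01:00.
21:00 UTC − 1h = 20:00 local.

20:00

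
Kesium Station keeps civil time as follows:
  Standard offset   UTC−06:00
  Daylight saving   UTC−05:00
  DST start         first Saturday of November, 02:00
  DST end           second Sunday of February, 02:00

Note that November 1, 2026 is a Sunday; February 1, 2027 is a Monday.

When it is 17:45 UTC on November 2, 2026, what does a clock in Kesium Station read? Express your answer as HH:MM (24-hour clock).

11:45

1 November 2026 is a Sunday, so the first Saturday is November 7.
1 February 2027 is a Monday, so the first Sunday is February 7 and the second is February 14.
At the standard offset (UTC−06:00), 17:45 UTC − 6h = 11:45 Kesium Station standard time.
The standard-time date in Kesium Station, November 2, 2026, is outside the daylight-saving period (7 November 2026 – 14 February 2027), so Kesium Station is on standard time, UTC−06:00.
17:45 UTC − 6h = 11:45 local.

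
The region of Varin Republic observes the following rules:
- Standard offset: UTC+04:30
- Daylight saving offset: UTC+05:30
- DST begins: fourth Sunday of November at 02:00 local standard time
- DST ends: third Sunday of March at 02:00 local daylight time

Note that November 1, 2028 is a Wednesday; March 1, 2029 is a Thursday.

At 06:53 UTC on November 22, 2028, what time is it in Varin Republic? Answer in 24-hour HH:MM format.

11:23

1 November 2028 is a Wednesday, so the first Sunday is November 5 and the fourth is November 26.
1 March 2029 is a Thursday, so the first Sunday is March 4 and the third is March 18.
At the standard offset (UTC+04:30), 06:53 UTC + 4h30m = 11:23 Varin Republic standard time.
The standard-time date in Varin Republic, November 22, 2028, does not fall between 26 November 2028 and 18 March 2029, so daylight saving is not in effect and Varin Republic is at UTC+04:30.
06:53 UTC + 4h30m = 11:23 local.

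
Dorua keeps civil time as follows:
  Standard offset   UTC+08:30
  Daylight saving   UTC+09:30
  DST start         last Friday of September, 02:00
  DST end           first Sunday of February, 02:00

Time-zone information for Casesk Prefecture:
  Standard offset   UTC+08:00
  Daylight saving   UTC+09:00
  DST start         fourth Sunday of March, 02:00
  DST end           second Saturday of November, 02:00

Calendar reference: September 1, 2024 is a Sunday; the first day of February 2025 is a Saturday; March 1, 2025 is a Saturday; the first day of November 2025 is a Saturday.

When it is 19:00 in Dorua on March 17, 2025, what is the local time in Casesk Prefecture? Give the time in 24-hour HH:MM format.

18:30

1 September 2024 is a Sunday, so Fridays fall on 6, 13, 20, 27; the last is September 27.
1 February 2025 is a Saturday, so the first Sunday is February 2.
March 17, 2025 is outside the daylight-saving period (27 September 2024 – 2 February 2025), so Dorua is on standard time, UTC+08:30.
19:00 Dorua − 8h30m = 10:30 UTC.
1 March 2025 is a Saturday, so the first Sunday is March 2 and the fourth is March 23.
1 November 2025 is a Saturday, so the first Saturday is November 1 and the second is November 8.
At the standard offset (UTC+08:00), 10:30 UTC + 8h = 18:30 Casesk Prefecture standard time.
The standard-time date in Casesk Prefecture, March 17, 2025, is outside the daylight-saving period (23 March – 8 November), so Casesk Prefecture is on standard time, UTC+08:00.
10:30 UTC + 8h = 18:30 Casesk Prefecture.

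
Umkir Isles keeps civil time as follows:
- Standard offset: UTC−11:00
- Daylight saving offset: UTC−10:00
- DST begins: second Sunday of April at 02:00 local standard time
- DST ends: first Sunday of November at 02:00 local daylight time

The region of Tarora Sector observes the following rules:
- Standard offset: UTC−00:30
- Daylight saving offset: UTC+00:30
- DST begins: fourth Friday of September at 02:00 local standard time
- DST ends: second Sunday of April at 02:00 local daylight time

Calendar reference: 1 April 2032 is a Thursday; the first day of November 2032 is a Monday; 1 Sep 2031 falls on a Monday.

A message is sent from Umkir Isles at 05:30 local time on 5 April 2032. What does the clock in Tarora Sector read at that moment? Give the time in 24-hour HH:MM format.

1 April 2032 is a Thursday, so the first Sunday is April 4 and the second is April 11.
1 November 2032 is a Monday, so the first Sunday is November 7.
Daylight saving runs 11 April – 7 November; 5 April 2032 is outside that window, so Umkir Isles is on standard time at UTC−11:00.
05:30 Umkir Isles + 11h = 16:30 UTC.
1 September 2031 is a Monday, so the first Friday is September 5 and the fourth is September 26.
1 April 2032 is a Thursday, so the first Sunday is April 4 and the second is April 11.
At the standard offset (UTC−00:30), 16:30 UTC − 0h30m = 16:00 Tarora Sector standard time.
The standard-time date in Tarora Sector, 5 April 2032, falls between 26 September 2031 and 11 April 2032, so daylight saving is in effect and Tarora Sector is at UTC+00:30.
16:30 UTC + 0h30m = 17:00 Tarora Sector.

17:00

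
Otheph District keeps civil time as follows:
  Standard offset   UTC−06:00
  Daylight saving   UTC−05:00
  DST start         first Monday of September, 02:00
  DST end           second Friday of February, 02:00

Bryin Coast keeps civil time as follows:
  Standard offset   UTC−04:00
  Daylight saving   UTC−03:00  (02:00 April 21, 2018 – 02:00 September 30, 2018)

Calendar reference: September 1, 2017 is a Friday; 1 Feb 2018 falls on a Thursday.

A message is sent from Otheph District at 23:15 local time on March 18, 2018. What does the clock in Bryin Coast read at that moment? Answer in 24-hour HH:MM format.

1 September 2017 is a Friday, so the first Monday is September 4.
1 February 2018 is a Thursday, so the first Friday is February 2 and the second is February 9.
March 18, 2018 does not fall between 4 September 2017 and 9 February 2018, so daylight saving is not in effect and Otheph District is at UTC−06:00.
23:15 Otheph District + 6h = 05:15 UTC (rolling into the next day, 19 March 2018).
At the standard offset (UTC−04:00), 05:15 UTC − 4h = 01:15 Bryin Coast standard time.
The standard-time date in Bryin Coast, March 19, 2018, does not fall between 21 April and 30 September, so daylight saving is not in effect and Bryin Coast is at UTC−04:00.
05:15 UTC − 4h = 01:15 Bryin Coast.

01:15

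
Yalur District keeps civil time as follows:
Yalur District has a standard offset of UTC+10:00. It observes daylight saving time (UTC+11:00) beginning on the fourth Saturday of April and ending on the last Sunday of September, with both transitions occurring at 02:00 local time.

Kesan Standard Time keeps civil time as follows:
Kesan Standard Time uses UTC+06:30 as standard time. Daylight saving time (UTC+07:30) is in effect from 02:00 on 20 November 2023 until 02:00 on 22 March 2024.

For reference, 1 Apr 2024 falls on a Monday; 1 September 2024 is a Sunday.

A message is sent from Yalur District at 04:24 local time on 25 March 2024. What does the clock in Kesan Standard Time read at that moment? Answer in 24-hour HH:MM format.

00:54

1 April 2024 is a Monday, so the first Saturday is April 6 and the fourth is April 27.
1 September 2024 is a Sunday, so Sundays fall on 1, 8, 15, 22, 29; the last is September 29.
25 March 2024 is outside the daylight-saving period (27 April – 29 September), so Yalur District is on standard time, UTC+10:00.
04:24 Yalur District − 10h = 18:24 UTC (rolling into the previous day, 24 March 2024).
At the standard offset (UTC+06:30), 18:24 UTC + 6h30m = 00:54 Kesan Standard Time standard time (rolling into the next day, 25 March 2024).
The standard-time date in Kesan Standard Time, 25 March 2024, is outside the daylight-saving period (20 November 2023 – 22 March 2024), so Kesan Standard Time is on standard time, UTC+06:30.
18:24 UTC + 6h30m = 00:54 Kesan Standard Time (rolling into the next day, 25 March 2024).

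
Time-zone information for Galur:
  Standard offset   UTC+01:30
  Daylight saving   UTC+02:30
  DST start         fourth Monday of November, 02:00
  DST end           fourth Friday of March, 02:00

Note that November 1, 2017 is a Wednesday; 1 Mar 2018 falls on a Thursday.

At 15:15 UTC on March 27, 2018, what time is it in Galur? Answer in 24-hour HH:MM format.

16:45

1 November 2017 is a Wednesday, so the first Monday is November 6 and the fourth is November 27.
1 March 2018 is a Thursday, so the first Friday is March 2 and the fourth is March 23.
At the standard offset (UTC+01:30), 15:15 UTC + 1h30m = 16:45 Galur standard time.
Daylight saving runs 27 November 2017 – 23 March 2018; the standard-time date in Galur, March 27, 2018, is outside that window, so Galur is on standard time at UTC+01:30.
15:15 UTC + 1h30m = 16:45 local.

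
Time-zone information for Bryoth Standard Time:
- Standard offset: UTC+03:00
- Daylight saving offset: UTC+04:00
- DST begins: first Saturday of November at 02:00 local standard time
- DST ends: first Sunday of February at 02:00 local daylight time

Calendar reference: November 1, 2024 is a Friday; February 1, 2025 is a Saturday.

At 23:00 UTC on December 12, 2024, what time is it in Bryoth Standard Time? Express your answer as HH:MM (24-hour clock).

03:00

1 November 2024 is a Friday, so the first Saturday is November 2.
1 February 2025 is a Saturday, so the first Sunday is February 2.
At the standard offset (UTC+03:00), 23:00 UTC + 3h = 02:00 Bryoth Standard Time standard time (rolling into the next day, 13 December 2024).
The standard-time date in Bryoth Standard Time, December 13, 2024, lies within the daylight-saving period (2 November 2024 – 2 February 2025), so Bryoth Standard Time is on daylight time, UTC+04:00.
23:00 UTC + 4h = 03:00 local (rolling into the next day, 13 December 2024).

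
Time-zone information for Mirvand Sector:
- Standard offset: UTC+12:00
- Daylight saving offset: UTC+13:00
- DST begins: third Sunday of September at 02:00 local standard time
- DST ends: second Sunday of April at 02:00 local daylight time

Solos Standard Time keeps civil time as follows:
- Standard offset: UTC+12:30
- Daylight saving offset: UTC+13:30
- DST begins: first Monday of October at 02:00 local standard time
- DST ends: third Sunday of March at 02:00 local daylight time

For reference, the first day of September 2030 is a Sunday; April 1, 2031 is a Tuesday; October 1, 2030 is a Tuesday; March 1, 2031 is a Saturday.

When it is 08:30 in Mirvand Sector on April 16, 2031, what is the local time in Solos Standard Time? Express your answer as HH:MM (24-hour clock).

09:00

1 September 2030 is a Sunday, so the first Sunday is September 1 and the third is September 15.
1 April 2031 is a Tuesday, so the first Sunday is April 6 and the second is April 13.
April 16, 2031 is outside the daylight-saving period (15 September 2030 – 13 April 2031), so Mirvand Sector is on standard time, UTC+12:00.
08:30 Mirvand Sector − 12h = 20:30 UTC (rolling into the previous day, 15 April 2031).
1 October 2030 is a Tuesday, so the first Monday is October 7.
1 March 2031 is a Saturday, so the first Sunday is March 2 and the third is March 16.
At the standard offset (UTC+12:30), 20:30 UTC + 12h30m = 09:00 Solos Standard Time standard time (rolling into the next day, 16 April 2031).
The standard-time date in Solos Standard Time, April 16, 2031, is outside the daylight-saving period (7 October 2030 – 16 March 2031), so Solos Standard Time is on standard time, UTC+12:30.
20:30 UTC + 12h30m = 09:00 Solos Standard Time (rolling into the next day, 16 April 2031).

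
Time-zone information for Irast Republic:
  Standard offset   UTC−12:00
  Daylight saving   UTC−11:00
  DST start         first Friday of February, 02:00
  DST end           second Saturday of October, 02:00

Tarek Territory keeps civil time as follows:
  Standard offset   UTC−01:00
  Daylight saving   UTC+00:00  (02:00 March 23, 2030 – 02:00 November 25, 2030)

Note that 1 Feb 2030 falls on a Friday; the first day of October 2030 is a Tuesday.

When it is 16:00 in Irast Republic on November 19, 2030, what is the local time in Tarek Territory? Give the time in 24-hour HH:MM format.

04:00

1 February 2030 is a Friday, so the first Friday is February 1.
1 October 2030 is a Tuesday, so the first Saturday is October 5 and the second is October 12.
November 19, 2030 is outside the daylight-saving period (1 February – 12 October), so Irast Republic is on standard time, UTC−12:00.
16:00 Irast Republic + 12h = 04:00 UTC (rolling into the next day, 20 November 2030).
At the standard offset (UTC−01:00), 04:00 UTC − 1h = 03:00 Tarek Territory standard time.
The standard-time date in Tarek Territory, November 20, 2030, lies within the daylight-saving period (23 March – 25 November), so Tarek Territory is on daylight time, UTC+00:00.
04:00 UTC + 0h = 04:00 Tarek Territory.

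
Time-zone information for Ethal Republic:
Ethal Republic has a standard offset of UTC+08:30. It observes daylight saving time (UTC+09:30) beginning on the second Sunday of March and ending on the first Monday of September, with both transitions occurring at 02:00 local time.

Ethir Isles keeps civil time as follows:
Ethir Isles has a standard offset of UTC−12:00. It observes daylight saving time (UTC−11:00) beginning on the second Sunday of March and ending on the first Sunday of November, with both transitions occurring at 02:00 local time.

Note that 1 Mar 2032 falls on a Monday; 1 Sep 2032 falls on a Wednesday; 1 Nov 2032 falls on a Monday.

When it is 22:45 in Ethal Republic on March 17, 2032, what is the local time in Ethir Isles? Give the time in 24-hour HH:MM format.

1 March 2032 is a Monday, so the first Sunday is March 7 and the second is March 14.
1 September 2032 is a Wednesday, so the first Monday is September 6.
Daylight saving runs 14 March – 6 September; March 17, 2032 is inside that window, so Ethal Republic is at UTC+09:30.
22:45 Ethal Republic − 9h30m = 13:15 UTC.
1 March 2032 is a Monday, so the first Sunday is March 7 and the second is March 14.
1 November 2032 is a Monday, so the first Sunday is November 7.
At the standard offset (UTC−12:00), 13:15 UTC − 12h = 01:15 Ethir Isles standard time.
The standard-time date in Ethir Isles, March 17, 2032, lies within the daylight-saving period (14 March – 7 November), so Ethir Isles is on daylight time, UTC−11:00.
13:15 UTC − 11h = 02:15 Ethir Isles.

02:15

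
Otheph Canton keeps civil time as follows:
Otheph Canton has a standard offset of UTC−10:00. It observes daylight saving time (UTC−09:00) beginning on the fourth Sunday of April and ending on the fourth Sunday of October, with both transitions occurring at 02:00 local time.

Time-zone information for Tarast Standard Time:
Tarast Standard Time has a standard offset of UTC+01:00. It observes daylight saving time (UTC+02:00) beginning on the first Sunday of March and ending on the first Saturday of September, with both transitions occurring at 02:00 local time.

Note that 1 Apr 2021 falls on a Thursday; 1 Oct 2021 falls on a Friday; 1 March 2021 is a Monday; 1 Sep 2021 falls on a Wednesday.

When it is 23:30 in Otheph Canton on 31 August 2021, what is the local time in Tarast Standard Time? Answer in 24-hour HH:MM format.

10:30

1 April 2021 is a Thursday, so the first Sunday is April 4 and the fourth is April 25.
1 October 2021 is a Friday, so the first Sunday is October 3 and the fourth is October 24.
31 August 2021 lies within the daylight-saving period (25 April – 24 October), so Otheph Canton is on daylight time, UTC−09:00.
23:30 Otheph Canton + 9h = 08:30 UTC (rolling into the next day, 1 September 2021).
1 March 2021 is a Monday, so the first Sunday is March 7.
1 September 2021 is a Wednesday, so the first Saturday is September 4.
At the standard offset (UTC+01:00), 08:30 UTC + 1h = 09:30 Tarast Standard Time standard time.
The standard-time date in Tarast Standard Time, 1 September 2021, falls between 7 March and 4 September, so daylight saving is in effect and Tarast Standard Time is at UTC+02:00.
08:30 UTC + 2h = 10:30 Tarast Standard Time.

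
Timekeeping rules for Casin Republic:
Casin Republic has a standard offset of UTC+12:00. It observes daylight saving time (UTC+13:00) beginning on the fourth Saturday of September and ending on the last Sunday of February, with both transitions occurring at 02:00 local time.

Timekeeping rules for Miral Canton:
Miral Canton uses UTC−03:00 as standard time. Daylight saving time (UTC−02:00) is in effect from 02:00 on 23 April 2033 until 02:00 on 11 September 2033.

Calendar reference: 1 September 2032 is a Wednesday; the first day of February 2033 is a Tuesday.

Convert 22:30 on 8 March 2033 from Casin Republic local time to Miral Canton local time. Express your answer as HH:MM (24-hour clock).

07:30

1 September 2032 is a Wednesday, so the first Saturday is September 4 and the fourth is September 25.
1 February 2033 is a Tuesday, so Sundays fall on 6, 13, 20, 27; the last is February 27.
8 March 2033 does not fall between 25 September 2032 and 27 February 2033, so daylight saving is not in effect and Casin Republic is at UTC+12:00.
22:30 Casin Republic − 12h = 10:30 UTC.
At the standard offset (UTC−03:00), 10:30 UTC − 3h = 07:30 Miral Canton standard time.
The standard-time date in Miral Canton, 8 March 2033, is outside the daylight-saving period (23 April – 11 September), so Miral Canton is on standard time, UTC−03:00.
10:30 UTC − 3h = 07:30 Miral Canton.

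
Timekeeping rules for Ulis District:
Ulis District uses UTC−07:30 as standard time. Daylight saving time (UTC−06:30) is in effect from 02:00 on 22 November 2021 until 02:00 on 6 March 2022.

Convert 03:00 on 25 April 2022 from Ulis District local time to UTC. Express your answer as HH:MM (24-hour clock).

10:30

25 April 2022 is outside the daylight-saving period (22 November 2021 – 6 March 2022), so Ulis District is on standard time, UTC−07:30.
03:00 local + 7h30m = 10:30 UTC.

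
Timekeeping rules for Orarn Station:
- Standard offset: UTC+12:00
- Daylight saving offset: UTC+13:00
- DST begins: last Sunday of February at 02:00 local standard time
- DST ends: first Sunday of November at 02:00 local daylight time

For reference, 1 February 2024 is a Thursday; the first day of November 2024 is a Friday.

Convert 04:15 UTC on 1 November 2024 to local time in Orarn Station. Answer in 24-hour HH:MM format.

1 February 2024 is a Thursday, so Sundays fall on 4, 11, 18, 25; the last is February 25.
1 November 2024 is a Friday, so the first Sunday is November 3.
At the standard offset (UTC+12:00), 04:15 UTC + 12h = 16:15 Orarn Station standard time.
Daylight saving runs 25 February – 3 November; the standard-time date in Orarn Station, 1 November 2024, is inside that window, so Orarn Station is at UTC+13:00.
04:15 UTC + 13h = 17:15 local.

17:15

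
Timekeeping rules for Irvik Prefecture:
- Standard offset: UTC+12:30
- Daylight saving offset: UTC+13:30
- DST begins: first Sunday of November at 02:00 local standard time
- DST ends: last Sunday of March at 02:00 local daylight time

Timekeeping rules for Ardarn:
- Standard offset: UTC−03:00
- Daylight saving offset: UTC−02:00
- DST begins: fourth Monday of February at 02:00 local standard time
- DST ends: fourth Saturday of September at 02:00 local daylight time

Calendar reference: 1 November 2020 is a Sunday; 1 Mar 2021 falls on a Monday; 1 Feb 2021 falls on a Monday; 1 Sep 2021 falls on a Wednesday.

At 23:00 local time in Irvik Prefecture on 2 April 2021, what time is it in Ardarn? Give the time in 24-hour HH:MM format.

08:30

1 November 2020 is a Sunday, so the first Sunday is November 1.
1 March 2021 is a Monday, so Sundays fall on 7, 14, 21, 28; the last is March 28.
2 April 2021 does not fall between 1 November 2020 and 28 March 2021, so daylight saving is not in effect and Irvik Prefecture is at UTC+12:30.
23:00 Irvik Prefecture − 12h30m = 10:30 UTC.
1 February 2021 is a Monday, so the first Monday is February 1 and the fourth is February 22.
1 September 2021 is a Wednesday, so the first Saturday is September 4 and the fourth is September 25.
At the standard offset (UTC−03:00), 10:30 UTC − 3h = 07:30 Ardarn standard time.
The standard-time date in Ardarn, 2 April 2021, lies within the daylight-saving period (22 February – 25 September), so Ardarn is on daylight time, UTC−02:00.
10:30 UTC − 2h = 08:30 Ardarn.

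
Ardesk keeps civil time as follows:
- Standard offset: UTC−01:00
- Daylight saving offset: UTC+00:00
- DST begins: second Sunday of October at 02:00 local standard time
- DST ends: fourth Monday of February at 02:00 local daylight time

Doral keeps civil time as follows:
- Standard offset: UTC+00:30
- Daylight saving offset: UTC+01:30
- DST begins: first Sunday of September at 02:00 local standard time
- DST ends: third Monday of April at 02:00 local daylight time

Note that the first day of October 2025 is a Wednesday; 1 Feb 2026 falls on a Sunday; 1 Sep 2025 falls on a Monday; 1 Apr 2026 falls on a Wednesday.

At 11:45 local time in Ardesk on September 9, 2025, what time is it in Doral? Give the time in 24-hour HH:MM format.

14:15

1 October 2025 is a Wednesday, so the first Sunday is October 5 and the second is October 12.
1 February 2026 is a Sunday, so the first Monday is February 2 and the fourth is February 23.
September 9, 2025 is outside the daylight-saving period (12 October 2025 – 23 February 2026), so Ardesk is on standard time, UTC−01:00.
11:45 Ardesk + 1h = 12:45 UTC.
1 September 2025 is a Monday, so the first Sunday is September 7.
1 April 2026 is a Wednesday, so the first Monday is April 6 and the third is April 20.
At the standard offset (UTC+00:30), 12:45 UTC + 0h30m = 13:15 Doral standard time.
The standard-time date in Doral, September 9, 2025, falls between 7 September 2025 and 20 April 2026, so daylight saving is in effect and Doral is at UTC+01:30.
12:45 UTC + 1h30m = 14:15 Doral.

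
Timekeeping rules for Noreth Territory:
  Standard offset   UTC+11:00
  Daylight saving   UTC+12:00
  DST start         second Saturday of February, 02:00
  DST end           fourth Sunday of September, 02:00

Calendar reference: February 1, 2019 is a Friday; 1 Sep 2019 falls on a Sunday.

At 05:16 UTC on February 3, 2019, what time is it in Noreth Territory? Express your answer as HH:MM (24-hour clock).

16:16

1 February 2019 is a Friday, so the first Saturday is February 2 and the second is February 9.
1 September 2019 is a Sunday, so the first Sunday is September 1 and the fourth is September 22.
At the standard offset (UTC+11:00), 05:16 UTC + 11h = 16:16 Noreth Territory standard time.
The standard-time date in Noreth Territory, February 3, 2019, does not fall between 9 February and 22 September, so daylight saving is not in effect and Noreth Territory is at UTC+11:00.
05:16 UTC + 11h = 16:16 local.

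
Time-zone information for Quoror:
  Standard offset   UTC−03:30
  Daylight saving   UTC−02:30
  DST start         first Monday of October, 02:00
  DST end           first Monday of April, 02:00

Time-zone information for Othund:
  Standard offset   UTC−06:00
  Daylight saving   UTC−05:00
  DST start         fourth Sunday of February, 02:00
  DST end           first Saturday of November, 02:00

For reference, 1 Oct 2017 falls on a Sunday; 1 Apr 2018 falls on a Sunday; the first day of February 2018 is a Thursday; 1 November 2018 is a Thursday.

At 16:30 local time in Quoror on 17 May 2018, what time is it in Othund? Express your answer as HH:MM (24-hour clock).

15:00

1 October 2017 is a Sunday, so the first Monday is October 2.
1 April 2018 is a Sunday, so the first Monday is April 2.
17 May 2018 is outside the daylight-saving period (2 October 2017 – 2 April 2018), so Quoror is on standard time, UTC−03:30.
16:30 Quoror + 3h30m = 20:00 UTC.
1 February 2018 is a Thursday, so the first Sunday is February 4 and the fourth is February 25.
1 November 2018 is a Thursday, so the first Saturday is November 3.
At the standard offset (UTC−06:00), 20:00 UTC − 6h = 14:00 Othund standard time.
Daylight saving runs 25 February – 3 November; the standard-time date in Othund, 17 May 2018, is inside that window, so Othund is at UTC−05:00.
20:00 UTC − 5h = 15:00 Othund.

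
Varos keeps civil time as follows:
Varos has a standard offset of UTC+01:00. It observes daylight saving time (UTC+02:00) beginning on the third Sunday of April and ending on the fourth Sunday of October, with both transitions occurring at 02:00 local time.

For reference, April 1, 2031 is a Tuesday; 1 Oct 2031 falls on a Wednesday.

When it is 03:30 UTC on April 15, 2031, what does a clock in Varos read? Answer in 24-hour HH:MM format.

1 April 2031 is a Tuesday, so the first Sunday is April 6 and the third is April 20.
1 October 2031 is a Wednesday, so the first Sunday is October 5 and the fourth is October 26.
At the standard offset (UTC+01:00), 03:30 UTC + 1h = 04:30 Varos standard time.
The standard-time date in Varos, April 15, 2031, does not fall between 20 April and 26 October, so daylight saving is not in effect and Varos is at UTC+01:00.
03:30 UTC + 1h = 04:30 local.

04:30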